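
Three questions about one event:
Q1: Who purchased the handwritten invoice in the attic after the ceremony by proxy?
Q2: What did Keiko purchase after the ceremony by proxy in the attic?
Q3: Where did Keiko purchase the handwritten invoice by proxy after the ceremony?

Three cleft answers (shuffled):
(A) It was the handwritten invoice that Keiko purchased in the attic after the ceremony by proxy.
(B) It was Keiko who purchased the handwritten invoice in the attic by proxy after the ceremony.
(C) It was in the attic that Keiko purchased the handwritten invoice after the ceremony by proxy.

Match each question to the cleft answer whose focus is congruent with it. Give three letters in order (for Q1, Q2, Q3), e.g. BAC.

BAC

Q1 asks about the subject (agent); cleft (B) focuses "Keiko", which is the subject (agent) — so Q1 → B.
Q2 asks about the direct object; cleft (A) focuses "the handwritten invoice", which is the direct object — so Q2 → A.
Q3 asks about the location; cleft (C) focuses "in the attic", which is the location — so Q3 → C.
Mapping: Q1→B, Q2→A, Q3→C.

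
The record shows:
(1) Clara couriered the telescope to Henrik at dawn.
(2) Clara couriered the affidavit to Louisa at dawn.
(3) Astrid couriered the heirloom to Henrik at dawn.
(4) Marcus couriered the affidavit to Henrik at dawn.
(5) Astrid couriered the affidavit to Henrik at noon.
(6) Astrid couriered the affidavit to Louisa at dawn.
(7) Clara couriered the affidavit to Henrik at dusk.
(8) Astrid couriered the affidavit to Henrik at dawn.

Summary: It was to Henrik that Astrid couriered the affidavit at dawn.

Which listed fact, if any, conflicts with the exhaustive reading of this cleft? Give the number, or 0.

6

Focus of the cleft: "Henrik" (the recipient). Presupposed background: agent = Astrid, thing = the affidavit, setting = at dawn.
The exhaustive reading says no other recipient fits that background.
Fact (6) shares the background but with recipient = Louisa; exhaustivity is violated.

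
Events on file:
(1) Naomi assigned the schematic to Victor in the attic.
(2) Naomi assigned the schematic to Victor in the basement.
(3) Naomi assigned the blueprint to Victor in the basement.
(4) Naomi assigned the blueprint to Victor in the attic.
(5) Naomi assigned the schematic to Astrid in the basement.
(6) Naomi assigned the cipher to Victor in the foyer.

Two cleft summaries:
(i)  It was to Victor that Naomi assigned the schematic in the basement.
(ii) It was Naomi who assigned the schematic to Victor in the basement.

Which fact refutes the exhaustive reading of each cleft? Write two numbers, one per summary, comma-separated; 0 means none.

5, 0

(i): focus "Victor". Looking for Naomi as agent and the schematic as thing and in the basement as setting with some other recipient — fact (5) has Astrid there. Refuted.
(ii): focus "Naomi". No fact shares the schematic as thing and Victor as recipient and in the basement as setting with a different agent. 0.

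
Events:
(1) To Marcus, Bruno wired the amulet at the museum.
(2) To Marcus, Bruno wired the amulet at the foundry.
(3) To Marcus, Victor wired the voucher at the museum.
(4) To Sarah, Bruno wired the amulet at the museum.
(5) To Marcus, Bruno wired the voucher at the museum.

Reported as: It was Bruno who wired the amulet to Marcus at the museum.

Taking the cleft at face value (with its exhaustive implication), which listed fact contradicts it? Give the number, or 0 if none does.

Focus of the cleft: "Bruno" (the agent). Presupposed background: same thing, recipient, setting (the amulet / Marcus / at the museum).
The exhaustive reading says no other agent fits that background.
No listed fact matches the background with a different agent. Exhaustivity holds.

0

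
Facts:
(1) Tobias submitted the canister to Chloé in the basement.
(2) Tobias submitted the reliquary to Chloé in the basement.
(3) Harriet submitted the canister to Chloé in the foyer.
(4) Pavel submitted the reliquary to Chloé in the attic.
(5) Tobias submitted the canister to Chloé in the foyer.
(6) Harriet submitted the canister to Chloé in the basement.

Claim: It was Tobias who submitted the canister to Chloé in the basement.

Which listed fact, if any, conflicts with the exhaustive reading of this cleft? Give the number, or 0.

6

Focus of the cleft: "Tobias" (the agent). Presupposed background: the canister as thing and Chloé as recipient and in the basement as setting.
The exhaustive reading says no other agent fits that background.
But fact (6) also has the canister as thing and Chloé as recipient and in the basement as setting, with agent = Harriet — so the exhaustive reading fails.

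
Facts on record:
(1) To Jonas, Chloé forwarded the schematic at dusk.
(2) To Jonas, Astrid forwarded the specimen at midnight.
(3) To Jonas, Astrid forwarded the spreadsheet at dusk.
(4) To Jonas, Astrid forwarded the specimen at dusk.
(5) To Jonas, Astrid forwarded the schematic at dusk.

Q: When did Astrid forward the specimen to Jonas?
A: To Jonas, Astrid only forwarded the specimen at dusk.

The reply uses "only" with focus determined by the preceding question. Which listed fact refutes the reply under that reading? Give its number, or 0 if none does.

The question "When did ...?" targets the setting, so in the reply the focus falls on "at dusk".
So "only" ranges over settings; the rest (same agent, thing, recipient (Astrid / the specimen / Jonas)) is presupposed.
Fact (2) keeps same agent, thing, recipient (Astrid / the specimen / Jonas) but has setting = at midnight; that refutes the reply.
(Fact (3) would refute a reading with focus on the thing — but that is not what the question asks.)

2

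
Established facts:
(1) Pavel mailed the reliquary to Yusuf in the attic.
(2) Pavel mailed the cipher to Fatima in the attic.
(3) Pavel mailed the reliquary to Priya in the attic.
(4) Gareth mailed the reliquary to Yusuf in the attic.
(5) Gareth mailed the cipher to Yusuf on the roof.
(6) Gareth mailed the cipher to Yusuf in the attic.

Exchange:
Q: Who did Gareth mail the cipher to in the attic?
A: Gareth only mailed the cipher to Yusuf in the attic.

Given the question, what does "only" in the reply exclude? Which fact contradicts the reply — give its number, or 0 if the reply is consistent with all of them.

0

Answering "Who did ... to ...?" puts focus on the recipient — here, "Yusuf".
"Only" then excludes alternative recipients while the background — same agent, thing, setting (Gareth / the cipher / in the attic) — is held fixed.
No fact keeps same agent, thing, setting (Gareth / the cipher / in the attic) while changing the recipient; every other fact differs on something backgrounded. The reply stands.
(Fact (5) would refute a reading with focus on the setting — but that is not what the question asks.)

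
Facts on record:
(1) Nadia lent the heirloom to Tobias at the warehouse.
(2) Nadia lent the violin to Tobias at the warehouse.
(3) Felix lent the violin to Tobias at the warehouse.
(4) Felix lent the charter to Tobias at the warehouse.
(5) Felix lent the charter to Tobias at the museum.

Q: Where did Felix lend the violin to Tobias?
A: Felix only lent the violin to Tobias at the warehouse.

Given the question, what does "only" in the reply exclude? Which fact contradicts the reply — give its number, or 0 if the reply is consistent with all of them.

0

Answering "Where did ...?" puts focus on the setting — here, "at the warehouse".
So "only" ranges over settings; the rest (agent = Felix, thing = the violin, recipient = Tobias) is presupposed.
No fact keeps agent = Felix, thing = the violin, recipient = Tobias while changing the setting; every other fact differs on something backgrounded. The reply stands.
(Fact (4) would refute a reading with focus on the thing — but that is not what the question asks.)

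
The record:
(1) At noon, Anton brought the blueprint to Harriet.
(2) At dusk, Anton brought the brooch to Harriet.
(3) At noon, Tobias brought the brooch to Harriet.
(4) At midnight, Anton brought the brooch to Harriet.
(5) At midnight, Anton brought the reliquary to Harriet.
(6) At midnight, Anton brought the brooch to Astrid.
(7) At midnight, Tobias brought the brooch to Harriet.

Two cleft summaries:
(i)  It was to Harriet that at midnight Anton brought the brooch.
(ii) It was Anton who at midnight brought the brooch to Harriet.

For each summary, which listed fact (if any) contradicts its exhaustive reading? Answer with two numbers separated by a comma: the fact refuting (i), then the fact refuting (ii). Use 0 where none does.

6, 7

Summary (i) focuses "Harriet" (the recipient); background Anton as agent and the brooch as thing and at midnight as setting. Fact (6) matches that background with recipient = Astrid — refutes (i).
Summary (ii) focuses "Anton" (the agent); background the brooch as thing and Harriet as recipient and at midnight as setting. Fact (7) matches that background with agent = Tobias — refutes (ii).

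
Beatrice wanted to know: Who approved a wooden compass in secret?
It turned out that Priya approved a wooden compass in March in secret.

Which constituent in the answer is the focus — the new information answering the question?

Priya

The wh-word "who" asks about the subject (agent).
In the answer, "a wooden compass" and "in secret" are given — repeated from the question.
"in March" is also new, but it specifies the time, which is not what the question asks about — so it is not the focus.
The constituent filling the subject (agent) gap is "Priya"; that is the focus.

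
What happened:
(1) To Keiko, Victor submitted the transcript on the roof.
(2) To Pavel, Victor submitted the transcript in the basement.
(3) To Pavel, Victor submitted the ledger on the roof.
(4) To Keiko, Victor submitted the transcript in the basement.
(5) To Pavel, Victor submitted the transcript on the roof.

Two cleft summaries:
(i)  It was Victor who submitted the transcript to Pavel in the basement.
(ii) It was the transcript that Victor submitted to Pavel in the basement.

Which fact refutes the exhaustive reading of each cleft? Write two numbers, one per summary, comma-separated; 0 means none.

0, 0

Summary (i) focuses "Victor" (the agent); background the transcript as thing and Pavel as recipient and in the basement as setting. No fact matches that background with a different agent, so 0.
Summary (ii) focuses "the transcript" (the thing); background Victor as agent and Pavel as recipient and in the basement as setting. No fact matches that background with a different thing, so 0.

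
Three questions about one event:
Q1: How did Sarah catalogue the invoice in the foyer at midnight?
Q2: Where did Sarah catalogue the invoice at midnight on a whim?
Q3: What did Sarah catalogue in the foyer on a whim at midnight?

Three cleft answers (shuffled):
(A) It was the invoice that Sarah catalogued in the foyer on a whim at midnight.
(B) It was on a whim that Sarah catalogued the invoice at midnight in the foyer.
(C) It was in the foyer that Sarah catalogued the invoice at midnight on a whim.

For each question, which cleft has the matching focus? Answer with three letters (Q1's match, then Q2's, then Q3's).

BCA

Q1 asks about the manner; cleft (B) focuses "on a whim", which is the manner — so Q1 → B.
Q2 asks about the location; cleft (C) focuses "in the foyer", which is the location — so Q2 → C.
Q3 asks about the direct object; cleft (A) focuses "the invoice", which is the direct object — so Q3 → A.
Mapping: Q1→B, Q2→C, Q3→A.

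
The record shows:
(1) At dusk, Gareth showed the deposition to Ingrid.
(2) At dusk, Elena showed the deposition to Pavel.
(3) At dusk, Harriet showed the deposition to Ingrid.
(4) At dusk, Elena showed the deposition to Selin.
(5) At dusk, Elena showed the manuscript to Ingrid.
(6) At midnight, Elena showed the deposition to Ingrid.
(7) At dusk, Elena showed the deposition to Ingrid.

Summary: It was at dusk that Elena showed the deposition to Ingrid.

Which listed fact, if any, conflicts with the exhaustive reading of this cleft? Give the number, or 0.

The cleft puts "at dusk" in focus and presupposes the open proposition with same agent, thing, recipient (Elena / the deposition / Ingrid).
Exhaustivity: at dusk is the only setting satisfying that background.
Fact (6) shares the background but with setting = at midnight; exhaustivity is violated.

6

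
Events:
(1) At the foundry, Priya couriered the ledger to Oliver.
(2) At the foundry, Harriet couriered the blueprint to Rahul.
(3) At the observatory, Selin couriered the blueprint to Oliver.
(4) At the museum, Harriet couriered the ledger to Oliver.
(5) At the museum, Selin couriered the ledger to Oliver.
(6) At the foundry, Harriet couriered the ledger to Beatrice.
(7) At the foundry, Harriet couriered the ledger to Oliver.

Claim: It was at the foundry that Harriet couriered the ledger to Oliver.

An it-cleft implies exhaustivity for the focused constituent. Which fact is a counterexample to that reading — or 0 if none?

4

The cleft puts "at the foundry" in focus and presupposes the open proposition with agent = Harriet, thing = the ledger, recipient = Oliver.
The exhaustive reading says no other setting fits that background.
But fact (4) also has agent = Harriet, thing = the ledger, recipient = Oliver, with setting = at the museum — so the exhaustive reading fails.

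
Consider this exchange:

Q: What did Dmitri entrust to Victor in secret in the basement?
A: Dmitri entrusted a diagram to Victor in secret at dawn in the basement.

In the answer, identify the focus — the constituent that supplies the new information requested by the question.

a diagram

The wh-word "what" asks about the direct object.
In the answer, "Dmitri", "to Victor", "in the basement" and "in secret" are given — repeated from the question.
"at dawn" is also new, but it specifies the time, which is not what the question asks about — so it is not the focus.
The constituent filling the direct object gap is "a diagram"; that is the focus.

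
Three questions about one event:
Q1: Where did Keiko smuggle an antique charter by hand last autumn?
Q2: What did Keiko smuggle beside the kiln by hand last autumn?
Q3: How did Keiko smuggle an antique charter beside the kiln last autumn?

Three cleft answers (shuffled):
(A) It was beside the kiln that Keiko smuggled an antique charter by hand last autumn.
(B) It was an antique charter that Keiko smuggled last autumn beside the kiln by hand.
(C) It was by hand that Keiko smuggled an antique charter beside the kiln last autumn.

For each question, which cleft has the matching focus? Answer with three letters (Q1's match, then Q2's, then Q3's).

Q1 asks about the location; cleft (A) focuses "beside the kiln", which is the location — so Q1 → A.
Q2 asks about the direct object; cleft (B) focuses "an antique charter", which is the direct object — so Q2 → B.
Q3 asks about the manner; cleft (C) focuses "by hand", which is the manner — so Q3 → C.
Mapping: Q1→A, Q2→B, Q3→C.

ABC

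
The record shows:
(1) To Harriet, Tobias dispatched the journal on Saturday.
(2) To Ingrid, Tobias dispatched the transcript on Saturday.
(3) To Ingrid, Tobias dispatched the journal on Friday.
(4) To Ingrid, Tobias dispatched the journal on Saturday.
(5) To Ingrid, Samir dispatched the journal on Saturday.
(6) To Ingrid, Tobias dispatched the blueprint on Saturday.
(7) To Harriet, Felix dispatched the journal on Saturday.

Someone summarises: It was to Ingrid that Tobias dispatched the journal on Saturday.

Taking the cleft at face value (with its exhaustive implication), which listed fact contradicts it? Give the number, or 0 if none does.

1

The cleft puts "Ingrid" in focus and presupposes the open proposition with same agent, thing, setting (Tobias / the journal / on Saturday).
Exhaustivity: Ingrid is the only recipient satisfying that background.
But fact (1) also has same agent, thing, setting (Tobias / the journal / on Saturday), with recipient = Harriet — so the exhaustive reading fails.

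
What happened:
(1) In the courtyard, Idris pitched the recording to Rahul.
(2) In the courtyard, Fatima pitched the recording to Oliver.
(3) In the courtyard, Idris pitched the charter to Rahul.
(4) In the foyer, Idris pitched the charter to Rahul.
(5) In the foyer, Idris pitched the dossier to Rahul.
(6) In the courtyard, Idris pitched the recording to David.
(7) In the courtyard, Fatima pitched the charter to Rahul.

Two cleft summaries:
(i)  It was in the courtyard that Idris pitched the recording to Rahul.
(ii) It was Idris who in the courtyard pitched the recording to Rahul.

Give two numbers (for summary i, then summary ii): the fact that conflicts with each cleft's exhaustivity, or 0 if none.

0, 0

Summary (i) focuses "in the courtyard" (the setting); background Idris as agent and the recording as thing and Rahul as recipient. No fact matches that background with a different setting, so 0.
Summary (ii) focuses "Idris" (the agent); background the recording as thing and Rahul as recipient and in the courtyard as setting. No fact matches that background with a different agent, so 0.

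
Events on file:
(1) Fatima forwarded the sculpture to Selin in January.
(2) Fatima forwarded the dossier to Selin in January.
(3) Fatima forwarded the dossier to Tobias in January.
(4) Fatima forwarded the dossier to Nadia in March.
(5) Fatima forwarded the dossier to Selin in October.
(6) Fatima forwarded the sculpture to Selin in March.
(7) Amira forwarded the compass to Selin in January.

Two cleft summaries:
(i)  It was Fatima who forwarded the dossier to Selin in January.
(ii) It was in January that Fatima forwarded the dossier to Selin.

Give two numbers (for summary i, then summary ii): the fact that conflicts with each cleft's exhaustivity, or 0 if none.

(i): focus "Fatima". No fact shares same thing, recipient, setting (the dossier / Selin / in January) with a different agent. 0.
(ii): focus "in January". Looking for same agent, thing, recipient (Fatima / the dossier / Selin) with some other setting — fact (5) has in October there. Refuted.

0, 5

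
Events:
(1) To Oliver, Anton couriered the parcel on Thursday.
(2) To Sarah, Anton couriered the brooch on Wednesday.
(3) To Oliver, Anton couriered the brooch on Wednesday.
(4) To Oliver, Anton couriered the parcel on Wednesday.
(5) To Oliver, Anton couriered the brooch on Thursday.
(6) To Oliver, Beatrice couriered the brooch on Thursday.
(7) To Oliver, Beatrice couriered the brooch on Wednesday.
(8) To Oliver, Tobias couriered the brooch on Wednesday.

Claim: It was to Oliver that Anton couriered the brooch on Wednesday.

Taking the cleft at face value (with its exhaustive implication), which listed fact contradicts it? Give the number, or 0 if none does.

Focus of the cleft: "Oliver" (the recipient). Presupposed background: agent = Anton, thing = the brooch, setting = on Wednesday.
The exhaustive reading says no other recipient fits that background.
But fact (2) also has agent = Anton, thing = the brooch, setting = on Wednesday, with recipient = Sarah — so the exhaustive reading fails.

2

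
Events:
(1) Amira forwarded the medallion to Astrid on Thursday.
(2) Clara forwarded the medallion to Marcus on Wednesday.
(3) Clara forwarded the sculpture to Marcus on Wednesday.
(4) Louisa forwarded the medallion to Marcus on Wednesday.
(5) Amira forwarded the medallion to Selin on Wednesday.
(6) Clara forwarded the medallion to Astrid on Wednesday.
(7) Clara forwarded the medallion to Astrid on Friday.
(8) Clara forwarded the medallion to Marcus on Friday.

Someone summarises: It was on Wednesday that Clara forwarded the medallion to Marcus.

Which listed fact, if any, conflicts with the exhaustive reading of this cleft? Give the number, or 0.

The cleft puts "on Wednesday" in focus and presupposes the open proposition with Clara as agent and the medallion as thing and Marcus as recipient.
Exhaustivity: on Wednesday is the only setting satisfying that background.
But fact (8) also has Clara as agent and the medallion as thing and Marcus as recipient, with setting = on Friday — so the exhaustive reading fails.

8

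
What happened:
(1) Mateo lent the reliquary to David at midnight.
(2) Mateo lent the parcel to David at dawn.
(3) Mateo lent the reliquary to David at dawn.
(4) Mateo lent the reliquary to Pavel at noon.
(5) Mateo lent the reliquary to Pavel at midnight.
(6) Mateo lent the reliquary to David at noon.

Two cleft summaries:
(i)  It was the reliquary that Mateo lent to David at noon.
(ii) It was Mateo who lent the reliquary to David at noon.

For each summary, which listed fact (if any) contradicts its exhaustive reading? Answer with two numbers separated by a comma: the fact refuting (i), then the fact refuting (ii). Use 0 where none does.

0, 0

Summary (i) focuses "the reliquary" (the thing); background Mateo as agent and David as recipient and at noon as setting. No fact matches that background with a different thing, so 0.
Summary (ii) focuses "Mateo" (the agent); background the reliquary as thing and David as recipient and at noon as setting. No fact matches that background with a different agent, so 0.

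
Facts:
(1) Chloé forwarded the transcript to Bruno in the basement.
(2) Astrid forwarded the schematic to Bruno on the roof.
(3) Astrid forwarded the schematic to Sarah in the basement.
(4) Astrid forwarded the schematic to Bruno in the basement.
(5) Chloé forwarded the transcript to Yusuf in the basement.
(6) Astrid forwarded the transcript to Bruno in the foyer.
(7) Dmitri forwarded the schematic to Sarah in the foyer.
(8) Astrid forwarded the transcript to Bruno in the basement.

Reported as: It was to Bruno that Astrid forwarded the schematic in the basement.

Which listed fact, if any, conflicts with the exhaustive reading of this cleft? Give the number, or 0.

3

Focus of the cleft: "Bruno" (the recipient). Presupposed background: Astrid as agent and the schematic as thing and in the basement as setting.
Exhaustivity: Bruno is the only recipient satisfying that background.
Fact (3) shares the background but with recipient = Sarah; exhaustivity is violated.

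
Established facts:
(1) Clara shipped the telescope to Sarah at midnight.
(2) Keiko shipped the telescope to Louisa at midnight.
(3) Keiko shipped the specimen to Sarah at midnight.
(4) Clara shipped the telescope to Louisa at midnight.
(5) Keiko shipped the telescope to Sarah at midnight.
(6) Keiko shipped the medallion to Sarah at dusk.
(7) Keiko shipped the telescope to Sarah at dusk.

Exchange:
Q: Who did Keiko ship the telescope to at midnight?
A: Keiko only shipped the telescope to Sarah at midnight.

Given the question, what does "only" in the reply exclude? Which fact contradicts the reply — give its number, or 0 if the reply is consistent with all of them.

The question "Who did ... to ...?" targets the recipient, so in the reply the focus falls on "Sarah".
So "only" ranges over recipients; the rest (agent = Keiko, thing = the telescope, setting = at midnight) is presupposed.
Fact (2) keeps agent = Keiko, thing = the telescope, setting = at midnight but has recipient = Louisa; that refutes the reply.
(Fact (7) would refute a reading with focus on the setting — but that is not what the question asks.)

2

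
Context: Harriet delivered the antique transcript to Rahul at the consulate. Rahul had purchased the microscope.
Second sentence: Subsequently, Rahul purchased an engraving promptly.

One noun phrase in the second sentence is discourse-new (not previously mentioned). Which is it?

"Rahul" in the second sentence is given — already mentioned in the context.
"an engraving" has no antecedent in the context; it is discourse-new (the indefinite article also signals a new referent).

an engraving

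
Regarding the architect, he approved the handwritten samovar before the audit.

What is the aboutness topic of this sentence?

The construction explicitly marks "the architect" as what the sentence is about — the topic.
The remainder of the clause is the comment (what is said about the topic).

the architect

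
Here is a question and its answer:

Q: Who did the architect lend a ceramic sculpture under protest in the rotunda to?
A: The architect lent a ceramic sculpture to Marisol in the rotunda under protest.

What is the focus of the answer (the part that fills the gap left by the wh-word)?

to Marisol

The wh-word "who" asks about the recipient.
In the answer, "the architect", "a ceramic sculpture", "in the rotunda" and "under protest" are given — repeated from the question.
The constituent filling the recipient gap is "to Marisol"; that is the focus and would carry nuclear stress.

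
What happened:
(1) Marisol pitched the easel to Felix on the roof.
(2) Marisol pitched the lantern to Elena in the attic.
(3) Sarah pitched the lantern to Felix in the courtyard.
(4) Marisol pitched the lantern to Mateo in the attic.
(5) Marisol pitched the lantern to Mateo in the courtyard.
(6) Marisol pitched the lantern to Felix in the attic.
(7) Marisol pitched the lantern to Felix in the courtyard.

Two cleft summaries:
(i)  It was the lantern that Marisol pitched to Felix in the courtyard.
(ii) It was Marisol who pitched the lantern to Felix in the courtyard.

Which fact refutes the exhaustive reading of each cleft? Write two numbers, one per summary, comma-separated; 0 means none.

0, 3

(i): focus "the lantern". No fact shares same agent, recipient, setting (Marisol / Felix / in the courtyard) with a different thing. 0.
(ii): focus "Marisol". Looking for same thing, recipient, setting (the lantern / Felix / in the courtyard) with some other agent — fact (3) has Sarah there. Refuted.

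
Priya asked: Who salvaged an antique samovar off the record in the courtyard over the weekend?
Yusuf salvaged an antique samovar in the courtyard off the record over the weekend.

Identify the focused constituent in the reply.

The wh-word "who" asks about the subject (agent).
In the answer, "an antique samovar", "over the weekend", "in the courtyard" and "off the record" are given — repeated from the question.
The constituent filling the subject (agent) gap is "Yusuf"; that is the focus and would carry nuclear stress.

Yusuf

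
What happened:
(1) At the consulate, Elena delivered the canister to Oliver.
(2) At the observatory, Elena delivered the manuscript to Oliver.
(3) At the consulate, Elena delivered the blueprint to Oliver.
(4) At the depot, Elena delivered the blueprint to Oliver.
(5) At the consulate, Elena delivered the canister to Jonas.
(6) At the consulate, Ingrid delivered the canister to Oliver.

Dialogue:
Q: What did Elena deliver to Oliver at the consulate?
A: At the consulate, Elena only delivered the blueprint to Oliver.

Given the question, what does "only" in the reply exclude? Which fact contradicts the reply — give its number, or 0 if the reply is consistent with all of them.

The question "What did ...?" targets the thing, so in the reply the focus falls on "the blueprint".
So "only" ranges over things; the rest (same agent, recipient, setting (Elena / Oliver / at the consulate)) is presupposed.
Fact (1) shares the background with a different thing (the canister) — counterexample.
(Fact (4) would refute a reading with focus on the setting — but that is not what the question asks.)

1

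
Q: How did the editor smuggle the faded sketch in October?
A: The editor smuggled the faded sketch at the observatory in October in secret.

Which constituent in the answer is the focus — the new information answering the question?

in secret

The wh-word "how" asks about the manner.
In the answer, "the editor", "the faded sketch" and "in October" are given — repeated from the question.
"at the observatory" is also new, but it specifies the location, which is not what the question asks about — so it is not the focus.
The constituent filling the manner gap is "in secret"; that is the focus.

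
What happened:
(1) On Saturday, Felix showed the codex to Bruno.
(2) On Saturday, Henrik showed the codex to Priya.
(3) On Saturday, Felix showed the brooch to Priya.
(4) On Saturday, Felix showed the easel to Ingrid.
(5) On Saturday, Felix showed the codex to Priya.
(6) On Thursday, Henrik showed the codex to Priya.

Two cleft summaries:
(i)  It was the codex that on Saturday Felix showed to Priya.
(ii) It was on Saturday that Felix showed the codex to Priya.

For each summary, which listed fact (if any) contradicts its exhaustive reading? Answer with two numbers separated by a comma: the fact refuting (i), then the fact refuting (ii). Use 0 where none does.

3, 0

(i): focus "the codex". Looking for same agent, recipient, setting (Felix / Priya / on Saturday) with some other thing — fact (3) has the brooch there. Refuted.
(ii): focus "on Saturday". No fact shares same agent, thing, recipient (Felix / the codex / Priya) with a different setting. 0.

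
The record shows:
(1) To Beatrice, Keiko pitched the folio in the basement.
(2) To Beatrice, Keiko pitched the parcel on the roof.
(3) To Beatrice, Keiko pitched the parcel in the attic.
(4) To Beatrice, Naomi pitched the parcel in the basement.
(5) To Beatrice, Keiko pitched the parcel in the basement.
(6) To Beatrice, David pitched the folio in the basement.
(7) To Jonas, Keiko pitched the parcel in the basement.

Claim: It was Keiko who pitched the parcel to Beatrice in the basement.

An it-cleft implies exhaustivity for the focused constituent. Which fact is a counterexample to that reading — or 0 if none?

4

Focus of the cleft: "Keiko" (the agent). Presupposed background: same thing, recipient, setting (the parcel / Beatrice / in the basement).
Exhaustivity: Keiko is the only agent satisfying that background.
Fact (4) shares the background but with agent = Naomi; exhaustivity is violated.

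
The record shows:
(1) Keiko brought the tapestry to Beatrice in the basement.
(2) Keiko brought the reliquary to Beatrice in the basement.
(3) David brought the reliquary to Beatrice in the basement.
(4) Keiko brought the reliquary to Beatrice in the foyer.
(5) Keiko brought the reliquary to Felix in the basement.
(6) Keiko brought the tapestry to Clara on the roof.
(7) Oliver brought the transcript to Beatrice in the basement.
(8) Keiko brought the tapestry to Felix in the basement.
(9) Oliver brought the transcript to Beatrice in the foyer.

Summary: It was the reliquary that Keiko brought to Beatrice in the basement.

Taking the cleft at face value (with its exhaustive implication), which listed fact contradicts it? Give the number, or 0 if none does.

1

The cleft puts "the reliquary" in focus and presupposes the open proposition with same agent, recipient, setting (Keiko / Beatrice / in the basement).
Exhaustivity: the reliquary is the only thing satisfying that background.
Fact (1) shares the background but with thing = the tapestry; exhaustivity is violated.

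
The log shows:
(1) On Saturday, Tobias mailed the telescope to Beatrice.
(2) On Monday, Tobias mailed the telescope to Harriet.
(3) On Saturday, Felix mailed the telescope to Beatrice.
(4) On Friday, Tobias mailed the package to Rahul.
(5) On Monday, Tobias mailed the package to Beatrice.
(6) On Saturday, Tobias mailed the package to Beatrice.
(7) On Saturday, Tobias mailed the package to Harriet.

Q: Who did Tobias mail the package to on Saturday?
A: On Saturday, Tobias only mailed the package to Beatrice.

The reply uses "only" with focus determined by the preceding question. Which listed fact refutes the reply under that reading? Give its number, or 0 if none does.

7

Answering "Who did ... to ...?" puts focus on the recipient — here, "Beatrice".
So "only" ranges over recipients; the rest (same agent, thing, setting (Tobias / the package / on Saturday)) is presupposed.
Fact (7) keeps same agent, thing, setting (Tobias / the package / on Saturday) but has recipient = Harriet; that refutes the reply.
(Fact (1) would refute a reading with focus on the thing — but that is not what the question asks.)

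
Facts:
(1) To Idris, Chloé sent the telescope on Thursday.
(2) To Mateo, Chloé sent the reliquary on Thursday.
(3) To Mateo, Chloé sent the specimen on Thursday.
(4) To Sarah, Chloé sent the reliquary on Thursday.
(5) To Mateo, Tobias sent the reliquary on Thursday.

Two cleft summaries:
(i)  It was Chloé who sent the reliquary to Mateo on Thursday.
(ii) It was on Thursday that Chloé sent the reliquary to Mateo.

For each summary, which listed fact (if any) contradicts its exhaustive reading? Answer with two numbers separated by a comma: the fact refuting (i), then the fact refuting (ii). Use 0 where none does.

Summary (i) focuses "Chloé" (the agent); background same thing, recipient, setting (the reliquary / Mateo / on Thursday). Fact (5) matches that background with agent = Tobias — refutes (i).
Summary (ii) focuses "on Thursday" (the setting); background same agent, thing, recipient (Chloé / the reliquary / Mateo). No fact matches that background with a different setting, so 0.

5, 0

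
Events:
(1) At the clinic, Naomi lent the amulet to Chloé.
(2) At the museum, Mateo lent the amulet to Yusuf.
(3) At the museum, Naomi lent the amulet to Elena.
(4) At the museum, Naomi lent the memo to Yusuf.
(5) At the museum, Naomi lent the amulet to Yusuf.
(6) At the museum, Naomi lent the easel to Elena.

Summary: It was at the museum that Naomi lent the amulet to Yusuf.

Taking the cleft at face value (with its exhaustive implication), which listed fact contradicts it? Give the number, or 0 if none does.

0

Focus of the cleft: "at the museum" (the setting). Presupposed background: Naomi as agent and the amulet as thing and Yusuf as recipient.
The exhaustive reading says no other setting fits that background.
Every other fact differs from the presupposition on some backgrounded slot, so none challenges the exhaustivity.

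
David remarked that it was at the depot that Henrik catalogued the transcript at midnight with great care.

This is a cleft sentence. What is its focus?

at the depot

In an it-cleft "It was X that/who ...", the clefted constituent X is the focus; the that/who-clause expresses the presupposed open proposition.
Here the focus is "at the depot". The backgrounded (presupposed) material includes "Henrik", "the transcript", "with great care" and "at midnight".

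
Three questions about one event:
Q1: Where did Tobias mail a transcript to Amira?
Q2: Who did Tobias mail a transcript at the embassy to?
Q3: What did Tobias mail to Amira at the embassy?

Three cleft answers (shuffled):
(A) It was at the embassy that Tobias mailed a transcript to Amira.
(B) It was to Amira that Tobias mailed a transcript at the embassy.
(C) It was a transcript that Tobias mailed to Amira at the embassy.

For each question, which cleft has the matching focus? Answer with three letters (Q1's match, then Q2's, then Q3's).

Q1 asks about the location; cleft (A) focuses "at the embassy", which is the location — so Q1 → A.
Q2 asks about the recipient; cleft (B) focuses "to Amira", which is the recipient — so Q2 → B.
Q3 asks about the direct object; cleft (C) focuses "a transcript", which is the direct object — so Q3 → C.
Mapping: Q1→A, Q2→B, Q3→C.

ABC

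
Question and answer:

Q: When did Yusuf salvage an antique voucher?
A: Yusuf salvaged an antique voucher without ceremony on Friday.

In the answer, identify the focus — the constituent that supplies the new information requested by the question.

The wh-word "when" asks about the time.
In the answer, "Yusuf" and "an antique voucher" are given — repeated from the question.
"without ceremony" is also new, but it specifies the manner, which is not what the question asks about — so it is not the focus.
The constituent filling the time gap is "on Friday"; that is the focus.

on Friday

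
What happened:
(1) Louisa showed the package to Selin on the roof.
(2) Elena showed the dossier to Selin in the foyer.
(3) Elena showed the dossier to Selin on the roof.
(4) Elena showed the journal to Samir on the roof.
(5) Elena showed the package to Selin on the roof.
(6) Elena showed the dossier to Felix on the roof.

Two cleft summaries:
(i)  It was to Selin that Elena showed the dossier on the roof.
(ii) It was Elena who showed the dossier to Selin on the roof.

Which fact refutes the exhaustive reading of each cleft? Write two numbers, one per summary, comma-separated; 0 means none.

6, 0

Summary (i) focuses "Selin" (the recipient); background Elena as agent and the dossier as thing and on the roof as setting. Fact (6) matches that background with recipient = Felix — refutes (i).
Summary (ii) focuses "Elena" (the agent); background the dossier as thing and Selin as recipient and on the roof as setting. No fact matches that background with a different agent, so 0.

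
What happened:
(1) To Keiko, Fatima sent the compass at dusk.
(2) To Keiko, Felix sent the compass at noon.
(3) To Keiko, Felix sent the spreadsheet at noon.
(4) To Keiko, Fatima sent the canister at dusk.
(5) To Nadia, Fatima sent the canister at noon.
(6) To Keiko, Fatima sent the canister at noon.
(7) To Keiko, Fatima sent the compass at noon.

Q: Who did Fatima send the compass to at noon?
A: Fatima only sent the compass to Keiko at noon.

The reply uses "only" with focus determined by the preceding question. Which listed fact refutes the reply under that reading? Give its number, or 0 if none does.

Answering "Who did ... to ...?" puts focus on the recipient — here, "Keiko".
"Only" then excludes alternative recipients while the background — agent = Fatima, thing = the compass, setting = at noon — is held fixed.
No fact keeps agent = Fatima, thing = the compass, setting = at noon while changing the recipient; every other fact differs on something backgrounded. The reply stands.
(Fact (6) would refute a reading with focus on the thing — but that is not what the question asks.)

0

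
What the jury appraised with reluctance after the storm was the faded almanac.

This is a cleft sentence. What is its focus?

In a pseudo-cleft "What ... was X", the post-copular constituent X is the focus.
Here the focus is "the faded almanac". The backgrounded (presupposed) material includes "the jury", "after the storm" and "with reluctance".

the faded almanac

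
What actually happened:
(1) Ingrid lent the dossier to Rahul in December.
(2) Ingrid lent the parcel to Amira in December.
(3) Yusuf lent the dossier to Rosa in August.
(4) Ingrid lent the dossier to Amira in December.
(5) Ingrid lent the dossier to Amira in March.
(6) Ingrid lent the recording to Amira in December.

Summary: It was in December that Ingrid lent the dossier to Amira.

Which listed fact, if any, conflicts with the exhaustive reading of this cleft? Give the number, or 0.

The cleft puts "in December" in focus and presupposes the open proposition with Ingrid as agent and the dossier as thing and Amira as recipient.
Exhaustivity: in December is the only setting satisfying that background.
But fact (5) also has Ingrid as agent and the dossier as thing and Amira as recipient, with setting = in March — so the exhaustive reading fails.

5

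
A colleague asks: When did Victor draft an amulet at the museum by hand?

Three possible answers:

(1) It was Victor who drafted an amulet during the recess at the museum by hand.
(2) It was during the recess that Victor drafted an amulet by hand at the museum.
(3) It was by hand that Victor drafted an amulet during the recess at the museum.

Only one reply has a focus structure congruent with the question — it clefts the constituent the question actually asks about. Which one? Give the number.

2

The question word "when" targets the time.
Option (1) clefts "Victor" — the subject (agent), not what was asked.
Option (2) clefts "during the recess" — that matches what the question asks about.
Option (3) clefts "by hand" — the manner, not what was asked.
So the congruent reply is (2).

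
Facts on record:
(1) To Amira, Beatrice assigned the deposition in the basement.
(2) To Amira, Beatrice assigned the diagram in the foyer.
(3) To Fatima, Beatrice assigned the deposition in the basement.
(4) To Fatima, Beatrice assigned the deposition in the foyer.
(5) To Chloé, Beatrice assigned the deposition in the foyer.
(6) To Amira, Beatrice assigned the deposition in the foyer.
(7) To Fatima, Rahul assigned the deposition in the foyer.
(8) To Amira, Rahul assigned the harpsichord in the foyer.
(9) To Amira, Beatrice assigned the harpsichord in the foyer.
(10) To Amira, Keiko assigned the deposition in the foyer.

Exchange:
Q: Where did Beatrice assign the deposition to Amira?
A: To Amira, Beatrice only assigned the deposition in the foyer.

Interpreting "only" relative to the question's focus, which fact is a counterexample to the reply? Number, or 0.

Answering "Where did ...?" puts focus on the setting — here, "in the foyer".
So "only" ranges over settings; the rest (Beatrice as agent and the deposition as thing and Amira as recipient) is presupposed.
Fact (1) shares the background with a different setting (in the basement) — counterexample.
(Fact (4) would refute a reading with focus on the recipient — but that is not what the question asks.)

1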